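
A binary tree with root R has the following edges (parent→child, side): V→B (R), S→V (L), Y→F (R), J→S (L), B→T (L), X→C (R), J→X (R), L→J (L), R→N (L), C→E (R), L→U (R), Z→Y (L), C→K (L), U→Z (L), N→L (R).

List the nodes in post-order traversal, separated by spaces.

T B V S K E C X J F Y Z U L N R

Post-order visits the left subtree, then the right subtree, then the node.
At R: go left to N.
  At N: no left child.
  At N: go right to L.
    At L: go left to J.
      At J: go left to S.
        At S: go left to V.
          At V: no left child.
          At V: go right to B.
            At B: go left to T.
              T is a leaf — visit T.
            At B: no right child.
            Visit B.
          Visit V.
        At S: no right child.
        Visit S.
      At J: go right to X.
        At X: no left child.
        At X: go right to C.
          At C: go left to K.
            K is a leaf — visit K.
          At C: go right to E.
            E is a leaf — visit E.
          Visit C.
        Visit X.
      Visit J.
    At L: go right to U.
      At U: go left to Z.
        At Z: go left to Y.
          At Y: no left child.
          At Y: go right to F.
            F is a leaf — visit F.
          Visit Y.
        At Z: no right child.
        Visit Z.
      At U: no right child.
      Visit U.
    Visit L.
  Visit N.
At R: no right child.
Visit R.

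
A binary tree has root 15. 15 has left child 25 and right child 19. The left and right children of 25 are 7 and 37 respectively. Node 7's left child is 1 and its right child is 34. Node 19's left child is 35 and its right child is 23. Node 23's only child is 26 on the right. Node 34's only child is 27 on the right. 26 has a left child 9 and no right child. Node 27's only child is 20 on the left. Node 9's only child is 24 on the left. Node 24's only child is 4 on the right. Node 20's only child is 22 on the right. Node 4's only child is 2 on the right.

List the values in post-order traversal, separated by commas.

1, 22, 20, 27, 34, 7, 37, 25, 35, 2, 4, 24, 9, 26, 23, 19, 15

Post-order visits the left subtree, then the right subtree, then the node.
At 15: go left to 25.
  At 25: go left to 7.
    At 7: go left to 1.
      1 is a leaf — visit 1.
    At 7: go right to 34.
      At 34: no left child.
      At 34: go right to 27.
        At 27: go left to 20.
          At 20: no left child.
          At 20: go right to 22.
            22 is a leaf — visit 22.
          Visit 20.
        At 27: no right child.
        Visit 27.
      Visit 34.
    Visit 7.
  At 25: go right to 37.
    37 is a leaf — visit 37.
  Visit 25.
At 15: go right to 19.
  At 19: go left to 35.
    35 is a leaf — visit 35.
  At 19: go right to 23.
    At 23: no left child.
    At 23: go right to 26.
      At 26: go left to 9.
        At 9: go left to 24.
          At 24: no left child.
          At 24: go right to 4.
            At 4: no left child.
            At 4: go right to 2.
              2 is a leaf — visit 2.
            Visit 4.
          Visit 24.
        At 9: no right child.
        Visit 9.
      At 26: no right child.
      Visit 26.
    Visit 23.
  Visit 19.
Visit 15.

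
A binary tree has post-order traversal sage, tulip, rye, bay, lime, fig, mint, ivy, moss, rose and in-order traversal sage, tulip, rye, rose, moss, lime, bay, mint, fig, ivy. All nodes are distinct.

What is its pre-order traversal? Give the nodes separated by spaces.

The last element of post-order is the root; it splits in-order into left and right subtrees.
Root rose: left subtree has 3 nodes {sage, tulip, rye}, right has 6 {moss, lime, bay, mint, fig, ivy}.
  Root rye: left subtree has 2 nodes {sage, tulip}, right has 0 { }.
    Root tulip: left subtree has 1 node {sage}, right has 0 { }.
  Root moss: left subtree has 0 nodes { }, right has 5 {lime, bay, mint, fig, ivy}.
    Root ivy: left subtree has 4 nodes {lime, bay, mint, fig}, right has 0 { }.
      Root mint: left subtree has 2 nodes {lime, bay}, right has 1 {fig}.
        Root lime: left subtree has 0 nodes { }, right has 1 {bay}.

rose rye tulip sage moss ivy mint lime bay fig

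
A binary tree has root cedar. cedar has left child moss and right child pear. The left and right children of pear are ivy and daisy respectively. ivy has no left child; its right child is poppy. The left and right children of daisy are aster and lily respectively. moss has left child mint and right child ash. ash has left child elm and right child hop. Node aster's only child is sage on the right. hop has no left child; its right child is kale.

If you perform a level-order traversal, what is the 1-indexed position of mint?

4

Level-order visits nodes level by level from the root, left to right within each level.
Level 0: cedar
Level 1: moss, pear
Level 2: mint, ash, ivy, daisy
Level 3: elm, hop, poppy, aster, lily
Level 4: kale, sage
Full level-order sequence: cedar, moss, pear, mint, ash, ivy, daisy, elm, hop, poppy, aster, lily, kale, sage.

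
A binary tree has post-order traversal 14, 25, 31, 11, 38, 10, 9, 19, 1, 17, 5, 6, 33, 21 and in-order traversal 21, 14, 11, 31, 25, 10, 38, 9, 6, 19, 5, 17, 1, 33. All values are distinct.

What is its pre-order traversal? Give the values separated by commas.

The last element of post-order is the root; it splits in-order into left and right subtrees.
Root 21: left subtree has 0 nodes { }, right has 13 {14, 11, 31, 25, 10, 38, 9, 6, 19, 5, 17, 1, 33}.
  Root 33: left subtree has 12 nodes {14, 11, 31, 25, 10, 38, 9, 6, 19, 5, 17, 1}, right has 0 { }.
    Root 6: left subtree has 7 nodes {14, 11, 31, 25, 10, 38, 9}, right has 4 {19, 5, 17, 1}.
      Root 9: left subtree has 6 nodes {14, 11, 31, 25, 10, 38}, right has 0 { }.
        Root 10: left subtree has 4 nodes {14, 11, 31, 25}, right has 1 {38}.
          Root 11: left subtree has 1 node {14}, right has 2 {31, 25}.
            Root 31: left subtree has 0 nodes { }, right has 1 {25}.
      Root 5: left subtree has 1 node {19}, right has 2 {17, 1}.
        Root 17: left subtree has 0 nodes { }, right has 1 {1}.

21, 33, 6, 9, 10, 11, 14, 31, 25, 38, 5, 19, 17, 1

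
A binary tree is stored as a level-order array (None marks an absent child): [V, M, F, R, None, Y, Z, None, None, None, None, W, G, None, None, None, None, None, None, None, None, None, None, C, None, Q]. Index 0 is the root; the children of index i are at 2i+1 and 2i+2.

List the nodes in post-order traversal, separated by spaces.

Post-order visits the left subtree, then the right subtree, then the node.
At V: go left to M.
  At M: go left to R.
    R is a leaf — visit R.
  At M: no right child.
  Visit M.
At V: go right to F.
  At F: go left to Y.
    At Y: go left to W.
      At W: go left to C.
        C is a leaf — visit C.
      At W: no right child.
      Visit W.
    At Y: go right to G.
      At G: go left to Q.
        Q is a leaf — visit Q.
      At G: no right child.
      Visit G.
    Visit Y.
  At F: go right to Z.
    Z is a leaf — visit Z.
  Visit F.
Visit V.

R M C W Q G Y Z F V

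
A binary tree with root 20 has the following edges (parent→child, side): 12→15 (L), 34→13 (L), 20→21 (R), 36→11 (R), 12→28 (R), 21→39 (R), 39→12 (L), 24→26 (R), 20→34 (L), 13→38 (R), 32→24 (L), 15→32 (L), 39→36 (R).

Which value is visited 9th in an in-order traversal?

15

In-order visits the left subtree, then the node, then the right subtree.
At 20: go left to 34.
  At 34: go left to 13.
    At 13: no left child.
    Visit 13.
    At 13: go right to 38.
      38 is a leaf — visit 38.
  Visit 34.
  At 34: no right child.
Visit 20.
At 20: go right to 21.
  At 21: no left child.
  Visit 21.
  At 21: go right to 39.
    At 39: go left to 12.
      At 12: go left to 15.
        At 15: go left to 32.
          At 32: go left to 24.
            At 24: no left child.
            Visit 24.
            At 24: go right to 26.
              26 is a leaf — visit 26.
          Visit 32.
          At 32: no right child.
        Visit 15.
        At 15: no right child.
      Visit 12.
      At 12: go right to 28.
        28 is a leaf — visit 28.
    Visit 39.
    At 39: go right to 36.
      At 36: no left child.
      Visit 36.
      At 36: go right to 11.
        11 is a leaf — visit 11.
Full in-order sequence: 13, 38, 34, 20, 21, 24, 26, 32, 15, 12, 28, 39, 36, 11.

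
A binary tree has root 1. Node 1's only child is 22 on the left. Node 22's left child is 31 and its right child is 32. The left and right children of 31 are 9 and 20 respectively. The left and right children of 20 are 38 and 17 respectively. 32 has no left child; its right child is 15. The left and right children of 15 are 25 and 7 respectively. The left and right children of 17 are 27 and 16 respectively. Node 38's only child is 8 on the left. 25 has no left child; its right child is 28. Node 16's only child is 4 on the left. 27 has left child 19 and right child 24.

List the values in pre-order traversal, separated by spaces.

Pre-order visits the node, then its left subtree, then its right subtree.
Visit 1.
At 1: go left to 22.
  Visit 22.
  At 22: go left to 31.
    Visit 31.
    At 31: go left to 9.
      9 is a leaf — visit 9.
    At 31: go right to 20.
      Visit 20.
      At 20: go left to 38.
        Visit 38.
        At 38: go left to 8.
          8 is a leaf — visit 8.
        At 38: no right child.
      At 20: go right to 17.
        Visit 17.
        At 17: go left to 27.
          Visit 27.
          At 27: go left to 19.
            19 is a leaf — visit 19.
          At 27: go right to 24.
            24 is a leaf — visit 24.
        At 17: go right to 16.
          Visit 16.
          At 16: go left to 4.
            4 is a leaf — visit 4.
          At 16: no right child.
  At 22: go right to 32.
    Visit 32.
    At 32: no left child.
    At 32: go right to 15.
      Visit 15.
      At 15: go left to 25.
        Visit 25.
        At 25: no left child.
        At 25: go right to 28.
          28 is a leaf — visit 28.
      At 15: go right to 7.
        7 is a leaf — visit 7.
At 1: no right child.

1 22 31 9 20 38 8 17 27 19 24 16 4 32 15 25 28 7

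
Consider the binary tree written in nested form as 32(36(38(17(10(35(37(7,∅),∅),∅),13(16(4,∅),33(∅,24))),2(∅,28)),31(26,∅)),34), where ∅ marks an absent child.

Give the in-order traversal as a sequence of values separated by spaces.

In-order visits the left subtree, then the node, then the right subtree.
At 32: go left to 36.
  At 36: go left to 38.
    At 38: go left to 17.
      At 17: go left to 10.
        At 10: go left to 35.
          At 35: go left to 37.
            At 37: go left to 7.
              7 is a leaf — visit 7.
            Visit 37.
            At 37: no right child.
          Visit 35.
          At 35: no right child.
        Visit 10.
        At 10: no right child.
      Visit 17.
      At 17: go right to 13.
        At 13: go left to 16.
          At 16: go left to 4.
            4 is a leaf — visit 4.
          Visit 16.
          At 16: no right child.
        Visit 13.
        At 13: go right to 33.
          At 33: no left child.
          Visit 33.
          At 33: go right to 24.
            24 is a leaf — visit 24.
    Visit 38.
    At 38: go right to 2.
      At 2: no left child.
      Visit 2.
      At 2: go right to 28.
        28 is a leaf — visit 28.
  Visit 36.
  At 36: go right to 31.
    At 31: go left to 26.
      26 is a leaf — visit 26.
    Visit 31.
    At 31: no right child.
Visit 32.
At 32: go right to 34.
  34 is a leaf — visit 34.

7 37 35 10 17 4 16 13 33 24 38 2 28 36 26 31 32 34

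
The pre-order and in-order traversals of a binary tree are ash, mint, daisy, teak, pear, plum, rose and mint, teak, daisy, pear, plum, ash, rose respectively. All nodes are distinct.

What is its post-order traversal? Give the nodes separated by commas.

The first element of pre-order is the root; it splits in-order into left and right subtrees.
Root ash: left subtree has 5 nodes {mint, teak, daisy, pear, plum}, right has 1 {rose}.
  Root mint: left subtree has 0 nodes { }, right has 4 {teak, daisy, pear, plum}.
    Root daisy: left subtree has 1 node {teak}, right has 2 {pear, plum}.
      Root pear: left subtree has 0 nodes { }, right has 1 {plum}.

teak, plum, pear, daisy, mint, rose, ash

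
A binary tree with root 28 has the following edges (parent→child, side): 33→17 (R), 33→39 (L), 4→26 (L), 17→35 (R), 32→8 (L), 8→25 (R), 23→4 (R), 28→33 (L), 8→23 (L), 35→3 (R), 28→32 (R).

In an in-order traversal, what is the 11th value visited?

In-order visits the left subtree, then the node, then the right subtree.
At 28: go left to 33.
  At 33: go left to 39.
    39 is a leaf — visit 39.
  Visit 33.
  At 33: go right to 17.
    At 17: no left child.
    Visit 17.
    At 17: go right to 35.
      At 35: no left child.
      Visit 35.
      At 35: go right to 3.
        3 is a leaf — visit 3.
Visit 28.
At 28: go right to 32.
  At 32: go left to 8.
    At 8: go left to 23.
      At 23: no left child.
      Visit 23.
      At 23: go right to 4.
        At 4: go left to 26.
          26 is a leaf — visit 26.
        Visit 4.
        At 4: no right child.
    Visit 8.
    At 8: go right to 25.
      25 is a leaf — visit 25.
  Visit 32.
  At 32: no right child.
Full in-order sequence: 39, 33, 17, 35, 3, 28, 23, 26, 4, 8, 25, 32.

25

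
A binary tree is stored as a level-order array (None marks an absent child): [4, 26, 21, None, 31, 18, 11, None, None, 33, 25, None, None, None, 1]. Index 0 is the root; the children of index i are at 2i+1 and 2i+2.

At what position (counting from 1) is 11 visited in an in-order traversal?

8

In-order visits the left subtree, then the node, then the right subtree.
At 4: go left to 26.
  At 26: no left child.
  Visit 26.
  At 26: go right to 31.
    At 31: go left to 33.
      33 is a leaf — visit 33.
    Visit 31.
    At 31: go right to 25.
      25 is a leaf — visit 25.
Visit 4.
At 4: go right to 21.
  At 21: go left to 18.
    18 is a leaf — visit 18.
  Visit 21.
  At 21: go right to 11.
    At 11: no left child.
    Visit 11.
    At 11: go right to 1.
      1 is a leaf — visit 1.
Full in-order sequence: 26, 33, 31, 25, 4, 18, 21, 11, 1.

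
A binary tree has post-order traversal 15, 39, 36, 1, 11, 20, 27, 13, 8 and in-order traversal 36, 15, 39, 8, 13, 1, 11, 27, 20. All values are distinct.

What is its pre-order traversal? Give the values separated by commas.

The last element of post-order is the root; it splits in-order into left and right subtrees.
Root 8: left subtree has 3 nodes {36, 15, 39}, right has 5 {13, 1, 11, 27, 20}.
  Root 36: left subtree has 0 nodes { }, right has 2 {15, 39}.
    Root 39: left subtree has 1 node {15}, right has 0 { }.
  Root 13: left subtree has 0 nodes { }, right has 4 {1, 11, 27, 20}.
    Root 27: left subtree has 2 nodes {1, 11}, right has 1 {20}.
      Root 11: left subtree has 1 node {1}, right has 0 { }.

8, 36, 39, 15, 13, 27, 11, 1, 20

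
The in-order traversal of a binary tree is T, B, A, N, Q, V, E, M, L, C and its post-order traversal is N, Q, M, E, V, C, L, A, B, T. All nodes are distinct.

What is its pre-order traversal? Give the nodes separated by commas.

T, B, A, L, V, Q, N, E, M, C

The last element of post-order is the root; it splits in-order into left and right subtrees.
Root T: left subtree has 0 nodes { }, right has 9 {B, A, N, Q, V, E, M, L, C}.
  Root B: left subtree has 0 nodes { }, right has 8 {A, N, Q, V, E, M, L, C}.
    Root A: left subtree has 0 nodes { }, right has 7 {N, Q, V, E, M, L, C}.
      Root L: left subtree has 5 nodes {N, Q, V, E, M}, right has 1 {C}.
        Root V: left subtree has 2 nodes {N, Q}, right has 2 {E, M}.
          Root Q: left subtree has 1 node {N}, right has 0 { }.
          Root E: left subtree has 0 nodes { }, right has 1 {M}.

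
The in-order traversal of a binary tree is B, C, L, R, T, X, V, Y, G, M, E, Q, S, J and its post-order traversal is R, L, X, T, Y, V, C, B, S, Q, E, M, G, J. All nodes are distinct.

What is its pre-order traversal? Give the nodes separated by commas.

The last element of post-order is the root; it splits in-order into left and right subtrees.
Root J: left subtree has 13 nodes {B, C, L, R, T, X, V, Y, G, M, E, Q, S}, right has 0 { }.
  Root G: left subtree has 8 nodes {B, C, L, R, T, X, V, Y}, right has 4 {M, E, Q, S}.
    Root B: left subtree has 0 nodes { }, right has 7 {C, L, R, T, X, V, Y}.
      Root C: left subtree has 0 nodes { }, right has 6 {L, R, T, X, V, Y}.
        Root V: left subtree has 4 nodes {L, R, T, X}, right has 1 {Y}.
          Root T: left subtree has 2 nodes {L, R}, right has 1 {X}.
            Root L: left subtree has 0 nodes { }, right has 1 {R}.
    Root M: left subtree has 0 nodes { }, right has 3 {E, Q, S}.
      Root E: left subtree has 0 nodes { }, right has 2 {Q, S}.
        Root Q: left subtree has 0 nodes { }, right has 1 {S}.

J, G, B, C, V, T, L, R, X, Y, M, E, Q, S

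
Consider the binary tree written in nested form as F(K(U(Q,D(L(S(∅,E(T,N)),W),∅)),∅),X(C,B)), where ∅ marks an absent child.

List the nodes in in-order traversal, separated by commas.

Q, U, S, T, E, N, L, W, D, K, F, C, X, B

In-order visits the left subtree, then the node, then the right subtree.
At F: go left to K.
  At K: go left to U.
    At U: go left to Q.
      Q is a leaf — visit Q.
    Visit U.
    At U: go right to D.
      At D: go left to L.
        At L: go left to S.
          At S: no left child.
          Visit S.
          At S: go right to E.
            At E: go left to T.
              T is a leaf — visit T.
            Visit E.
            At E: go right to N.
              N is a leaf — visit N.
        Visit L.
        At L: go right to W.
          W is a leaf — visit W.
      Visit D.
      At D: no right child.
  Visit K.
  At K: no right child.
Visit F.
At F: go right to X.
  At X: go left to C.
    C is a leaf — visit C.
  Visit X.
  At X: go right to B.
    B is a leaf — visit B.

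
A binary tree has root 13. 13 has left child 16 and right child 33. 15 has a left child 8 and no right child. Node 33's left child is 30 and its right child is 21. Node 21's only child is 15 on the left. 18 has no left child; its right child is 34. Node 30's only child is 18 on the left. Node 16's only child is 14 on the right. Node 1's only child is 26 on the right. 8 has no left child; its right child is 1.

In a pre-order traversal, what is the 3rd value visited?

Pre-order visits the node, then its left subtree, then its right subtree.
Visit 13.
At 13: go left to 16.
  Visit 16.
  At 16: no left child.
  At 16: go right to 14.
    14 is a leaf — visit 14.
At 13: go right to 33.
  Visit 33.
  At 33: go left to 30.
    Visit 30.
    At 30: go left to 18.
      Visit 18.
      At 18: no left child.
      At 18: go right to 34.
        34 is a leaf — visit 34.
    At 30: no right child.
  At 33: go right to 21.
    Visit 21.
    At 21: go left to 15.
      Visit 15.
      At 15: go left to 8.
        Visit 8.
        At 8: no left child.
        At 8: go right to 1.
          Visit 1.
          At 1: no left child.
          At 1: go right to 26.
            26 is a leaf — visit 26.
      At 15: no right child.
    At 21: no right child.
Full pre-order sequence: 13, 16, 14, 33, 30, 18, 34, 21, 15, 8, 1, 26.

14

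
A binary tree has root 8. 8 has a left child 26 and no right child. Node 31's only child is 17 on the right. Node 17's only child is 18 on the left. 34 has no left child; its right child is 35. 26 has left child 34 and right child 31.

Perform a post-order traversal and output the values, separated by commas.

35, 34, 18, 17, 31, 26, 8

Post-order visits the left subtree, then the right subtree, then the node.
At 8: go left to 26.
  At 26: go left to 34.
    At 34: no left child.
    At 34: go right to 35.
      35 is a leaf — visit 35.
    Visit 34.
  At 26: go right to 31.
    At 31: no left child.
    At 31: go right to 17.
      At 17: go left to 18.
        18 is a leaf — visit 18.
      At 17: no right child.
      Visit 17.
    Visit 31.
  Visit 26.
At 8: no right child.
Visit 8.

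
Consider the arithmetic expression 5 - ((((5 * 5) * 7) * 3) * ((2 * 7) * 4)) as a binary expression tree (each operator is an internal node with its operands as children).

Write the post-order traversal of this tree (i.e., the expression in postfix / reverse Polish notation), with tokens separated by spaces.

Post-order on an expression tree gives postfix notation: for each operator, emit left operand, right operand, then the operator.

5 5 5 * 7 * 3 * 2 7 * 4 * * -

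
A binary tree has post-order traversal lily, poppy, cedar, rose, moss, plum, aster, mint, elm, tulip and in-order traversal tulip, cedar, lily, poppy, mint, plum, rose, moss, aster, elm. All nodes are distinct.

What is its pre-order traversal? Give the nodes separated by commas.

The last element of post-order is the root; it splits in-order into left and right subtrees.
Root tulip: left subtree has 0 nodes { }, right has 9 {cedar, lily, poppy, mint, plum, rose, moss, aster, elm}.
  Root elm: left subtree has 8 nodes {cedar, lily, poppy, mint, plum, rose, moss, aster}, right has 0 { }.
    Root mint: left subtree has 3 nodes {cedar, lily, poppy}, right has 4 {plum, rose, moss, aster}.
      Root cedar: left subtree has 0 nodes { }, right has 2 {lily, poppy}.
        Root poppy: left subtree has 1 node {lily}, right has 0 { }.
      Root aster: left subtree has 3 nodes {plum, rose, moss}, right has 0 { }.
        Root plum: left subtree has 0 nodes { }, right has 2 {rose, moss}.
          Root moss: left subtree has 1 node {rose}, right has 0 { }.

tulip, elm, mint, cedar, poppy, lily, aster, plum, moss, rose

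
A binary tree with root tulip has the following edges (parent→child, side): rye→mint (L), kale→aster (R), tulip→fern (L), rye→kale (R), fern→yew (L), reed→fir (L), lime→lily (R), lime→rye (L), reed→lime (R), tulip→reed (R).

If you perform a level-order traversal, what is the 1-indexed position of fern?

Level-order visits nodes level by level from the root, left to right within each level.
Level 0: tulip
Level 1: fern, reed
Level 2: yew, fir, lime
Level 3: rye, lily
Level 4: mint, kale
Level 5: aster
Full level-order sequence: tulip, fern, reed, yew, fir, lime, rye, lily, mint, kale, aster.

2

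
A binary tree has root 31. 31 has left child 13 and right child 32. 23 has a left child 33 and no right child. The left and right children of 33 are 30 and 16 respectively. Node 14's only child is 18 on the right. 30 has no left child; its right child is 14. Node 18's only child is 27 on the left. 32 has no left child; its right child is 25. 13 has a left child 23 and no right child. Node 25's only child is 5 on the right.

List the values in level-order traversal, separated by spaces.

31 13 32 23 25 33 5 30 16 14 18 27

Level-order visits nodes level by level from the root, left to right within each level.
Level 0: 31
Level 1: 13, 32
Level 2: 23, 25
Level 3: 33, 5
Level 4: 30, 16
Level 5: 14
Level 6: 18
Level 7: 27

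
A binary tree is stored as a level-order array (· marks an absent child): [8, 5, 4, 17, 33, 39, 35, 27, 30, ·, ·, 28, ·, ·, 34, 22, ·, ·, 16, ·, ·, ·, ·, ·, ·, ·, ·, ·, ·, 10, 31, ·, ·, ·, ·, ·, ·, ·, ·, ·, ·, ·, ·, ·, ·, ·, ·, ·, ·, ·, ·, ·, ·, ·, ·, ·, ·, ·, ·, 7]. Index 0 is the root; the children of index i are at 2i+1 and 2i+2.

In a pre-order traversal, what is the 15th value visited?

7

Pre-order visits the node, then its left subtree, then its right subtree.
Visit 8.
At 8: go left to 5.
  Visit 5.
  At 5: go left to 17.
    Visit 17.
    At 17: go left to 27.
      Visit 27.
      At 27: go left to 22.
        22 is a leaf — visit 22.
      At 27: no right child.
    At 17: go right to 30.
      Visit 30.
      At 30: no left child.
      At 30: go right to 16.
        16 is a leaf — visit 16.
  At 5: go right to 33.
    33 is a leaf — visit 33.
At 8: go right to 4.
  Visit 4.
  At 4: go left to 39.
    Visit 39.
    At 39: go left to 28.
      28 is a leaf — visit 28.
    At 39: no right child.
  At 4: go right to 35.
    Visit 35.
    At 35: no left child.
    At 35: go right to 34.
      Visit 34.
      At 34: go left to 10.
        Visit 10.
        At 10: go left to 7.
          7 is a leaf — visit 7.
        At 10: no right child.
      At 34: go right to 31.
        31 is a leaf — visit 31.
Full pre-order sequence: 8, 5, 17, 27, 22, 30, 16, 33, 4, 39, 28, 35, 34, 10, 7, 31.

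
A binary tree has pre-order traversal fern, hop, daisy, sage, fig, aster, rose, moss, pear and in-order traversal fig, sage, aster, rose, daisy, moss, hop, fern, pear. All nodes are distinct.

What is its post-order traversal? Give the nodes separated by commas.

The first element of pre-order is the root; it splits in-order into left and right subtrees.
Root fern: left subtree has 7 nodes {fig, sage, aster, rose, daisy, moss, hop}, right has 1 {pear}.
  Root hop: left subtree has 6 nodes {fig, sage, aster, rose, daisy, moss}, right has 0 { }.
    Root daisy: left subtree has 4 nodes {fig, sage, aster, rose}, right has 1 {moss}.
      Root sage: left subtree has 1 node {fig}, right has 2 {aster, rose}.
        Root aster: left subtree has 0 nodes { }, right has 1 {rose}.

fig, rose, aster, sage, moss, daisy, hop, pear, fern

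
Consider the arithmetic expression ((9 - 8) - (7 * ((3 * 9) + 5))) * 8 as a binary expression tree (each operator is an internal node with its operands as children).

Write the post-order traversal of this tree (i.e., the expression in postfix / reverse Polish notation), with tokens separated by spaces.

Post-order on an expression tree gives postfix notation: for each operator, emit left operand, right operand, then the operator.

9 8 - 7 3 9 * 5 + * - 8 *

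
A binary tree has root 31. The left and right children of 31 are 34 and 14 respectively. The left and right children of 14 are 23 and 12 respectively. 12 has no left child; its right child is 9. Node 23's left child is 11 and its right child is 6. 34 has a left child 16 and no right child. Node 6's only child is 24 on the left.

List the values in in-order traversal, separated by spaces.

In-order visits the left subtree, then the node, then the right subtree.
At 31: go left to 34.
  At 34: go left to 16.
    16 is a leaf — visit 16.
  Visit 34.
  At 34: no right child.
Visit 31.
At 31: go right to 14.
  At 14: go left to 23.
    At 23: go left to 11.
      11 is a leaf — visit 11.
    Visit 23.
    At 23: go right to 6.
      At 6: go left to 24.
        24 is a leaf — visit 24.
      Visit 6.
      At 6: no right child.
  Visit 14.
  At 14: go right to 12.
    At 12: no left child.
    Visit 12.
    At 12: go right to 9.
      9 is a leaf — visit 9.

16 34 31 11 23 24 6 14 12 9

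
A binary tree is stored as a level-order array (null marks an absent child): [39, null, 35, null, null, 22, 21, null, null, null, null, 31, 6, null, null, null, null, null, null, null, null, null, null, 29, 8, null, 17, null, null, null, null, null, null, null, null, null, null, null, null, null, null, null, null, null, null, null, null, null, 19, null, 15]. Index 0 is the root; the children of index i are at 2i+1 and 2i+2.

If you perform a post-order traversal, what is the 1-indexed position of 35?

Post-order visits the left subtree, then the right subtree, then the node.
At 39: no left child.
At 39: go right to 35.
  At 35: go left to 22.
    At 22: go left to 31.
      At 31: go left to 29.
        At 29: no left child.
        At 29: go right to 19.
          19 is a leaf — visit 19.
        Visit 29.
      At 31: go right to 8.
        At 8: no left child.
        At 8: go right to 15.
          15 is a leaf — visit 15.
        Visit 8.
      Visit 31.
    At 22: go right to 6.
      At 6: no left child.
      At 6: go right to 17.
        17 is a leaf — visit 17.
      Visit 6.
    Visit 22.
  At 35: go right to 21.
    21 is a leaf — visit 21.
  Visit 35.
Visit 39.
Full post-order sequence: 19, 29, 15, 8, 31, 17, 6, 22, 21, 35, 39.

10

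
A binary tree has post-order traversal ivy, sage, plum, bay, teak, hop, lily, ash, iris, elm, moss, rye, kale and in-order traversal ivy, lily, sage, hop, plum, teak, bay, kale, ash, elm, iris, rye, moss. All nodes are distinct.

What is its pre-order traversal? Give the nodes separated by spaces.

kale lily ivy hop sage teak plum bay rye elm ash iris moss

The last element of post-order is the root; it splits in-order into left and right subtrees.
Root kale: left subtree has 7 nodes {ivy, lily, sage, hop, plum, teak, bay}, right has 5 {ash, elm, iris, rye, moss}.
  Root lily: left subtree has 1 node {ivy}, right has 5 {sage, hop, plum, teak, bay}.
    Root hop: left subtree has 1 node {sage}, right has 3 {plum, teak, bay}.
      Root teak: left subtree has 1 node {plum}, right has 1 {bay}.
  Root rye: left subtree has 3 nodes {ash, elm, iris}, right has 1 {moss}.
    Root elm: left subtree has 1 node {ash}, right has 1 {iris}.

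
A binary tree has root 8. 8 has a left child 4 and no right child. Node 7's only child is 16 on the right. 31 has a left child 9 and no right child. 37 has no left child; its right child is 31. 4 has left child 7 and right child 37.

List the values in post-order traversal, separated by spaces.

Post-order visits the left subtree, then the right subtree, then the node.
At 8: go left to 4.
  At 4: go left to 7.
    At 7: no left child.
    At 7: go right to 16.
      16 is a leaf — visit 16.
    Visit 7.
  At 4: go right to 37.
    At 37: no left child.
    At 37: go right to 31.
      At 31: go left to 9.
        9 is a leaf — visit 9.
      At 31: no right child.
      Visit 31.
    Visit 37.
  Visit 4.
At 8: no right child.
Visit 8.

16 7 9 31 37 4 8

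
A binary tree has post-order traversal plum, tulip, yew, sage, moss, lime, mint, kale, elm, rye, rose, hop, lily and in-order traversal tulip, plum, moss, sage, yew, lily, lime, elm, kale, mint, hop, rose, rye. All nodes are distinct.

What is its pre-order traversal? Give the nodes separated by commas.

lily, moss, tulip, plum, sage, yew, hop, elm, lime, kale, mint, rose, rye

The last element of post-order is the root; it splits in-order into left and right subtrees.
Root lily: left subtree has 5 nodes {tulip, plum, moss, sage, yew}, right has 7 {lime, elm, kale, mint, hop, rose, rye}.
  Root moss: left subtree has 2 nodes {tulip, plum}, right has 2 {sage, yew}.
    Root tulip: left subtree has 0 nodes { }, right has 1 {plum}.
    Root sage: left subtree has 0 nodes { }, right has 1 {yew}.
  Root hop: left subtree has 4 nodes {lime, elm, kale, mint}, right has 2 {rose, rye}.
    Root elm: left subtree has 1 node {lime}, right has 2 {kale, mint}.
      Root kale: left subtree has 0 nodes { }, right has 1 {mint}.
    Root rose: left subtree has 0 nodes { }, right has 1 {rye}.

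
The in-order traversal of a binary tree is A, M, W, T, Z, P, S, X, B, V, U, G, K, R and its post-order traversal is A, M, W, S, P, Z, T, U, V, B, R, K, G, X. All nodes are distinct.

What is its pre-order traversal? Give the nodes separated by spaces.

X T W M A Z P S G B V U K R

The last element of post-order is the root; it splits in-order into left and right subtrees.
Root X: left subtree has 7 nodes {A, M, W, T, Z, P, S}, right has 6 {B, V, U, G, K, R}.
  Root T: left subtree has 3 nodes {A, M, W}, right has 3 {Z, P, S}.
    Root W: left subtree has 2 nodes {A, M}, right has 0 { }.
      Root M: left subtree has 1 node {A}, right has 0 { }.
    Root Z: left subtree has 0 nodes { }, right has 2 {P, S}.
      Root P: left subtree has 0 nodes { }, right has 1 {S}.
  Root G: left subtree has 3 nodes {B, V, U}, right has 2 {K, R}.
    Root B: left subtree has 0 nodes { }, right has 2 {V, U}.
      Root V: left subtree has 0 nodes { }, right has 1 {U}.
    Root K: left subtree has 0 nodes { }, right has 1 {R}.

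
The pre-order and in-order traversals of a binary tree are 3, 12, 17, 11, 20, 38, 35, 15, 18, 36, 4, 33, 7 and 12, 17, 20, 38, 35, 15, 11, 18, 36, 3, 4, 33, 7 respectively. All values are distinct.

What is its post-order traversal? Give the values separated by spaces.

The first element of pre-order is the root; it splits in-order into left and right subtrees.
Root 3: left subtree has 9 nodes {12, 17, 20, 38, 35, 15, 11, 18, 36}, right has 3 {4, 33, 7}.
  Root 12: left subtree has 0 nodes { }, right has 8 {17, 20, 38, 35, 15, 11, 18, 36}.
    Root 17: left subtree has 0 nodes { }, right has 7 {20, 38, 35, 15, 11, 18, 36}.
      Root 11: left subtree has 4 nodes {20, 38, 35, 15}, right has 2 {18, 36}.
        Root 20: left subtree has 0 nodes { }, right has 3 {38, 35, 15}.
          Root 38: left subtree has 0 nodes { }, right has 2 {35, 15}.
            Root 35: left subtree has 0 nodes { }, right has 1 {15}.
        Root 18: left subtree has 0 nodes { }, right has 1 {36}.
  Root 4: left subtree has 0 nodes { }, right has 2 {33, 7}.
    Root 33: left subtree has 0 nodes { }, right has 1 {7}.

15 35 38 20 36 18 11 17 12 7 33 4 3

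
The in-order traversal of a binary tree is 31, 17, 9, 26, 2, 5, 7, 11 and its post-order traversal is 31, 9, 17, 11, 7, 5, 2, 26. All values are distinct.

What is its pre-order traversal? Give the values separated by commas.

26, 17, 31, 9, 2, 5, 7, 11

The last element of post-order is the root; it splits in-order into left and right subtrees.
Root 26: left subtree has 3 nodes {31, 17, 9}, right has 4 {2, 5, 7, 11}.
  Root 17: left subtree has 1 node {31}, right has 1 {9}.
  Root 2: left subtree has 0 nodes { }, right has 3 {5, 7, 11}.
    Root 5: left subtree has 0 nodes { }, right has 2 {7, 11}.
      Root 7: left subtree has 0 nodes { }, right has 1 {11}.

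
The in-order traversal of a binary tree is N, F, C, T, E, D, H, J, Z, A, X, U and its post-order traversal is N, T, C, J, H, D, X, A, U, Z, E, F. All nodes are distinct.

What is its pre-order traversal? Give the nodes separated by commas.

F, N, E, C, T, Z, D, H, J, U, A, X

The last element of post-order is the root; it splits in-order into left and right subtrees.
Root F: left subtree has 1 node {N}, right has 10 {C, T, E, D, H, J, Z, A, X, U}.
  Root E: left subtree has 2 nodes {C, T}, right has 7 {D, H, J, Z, A, X, U}.
    Root C: left subtree has 0 nodes { }, right has 1 {T}.
    Root Z: left subtree has 3 nodes {D, H, J}, right has 3 {A, X, U}.
      Root D: left subtree has 0 nodes { }, right has 2 {H, J}.
        Root H: left subtree has 0 nodes { }, right has 1 {J}.
      Root U: left subtree has 2 nodes {A, X}, right has 0 { }.
        Root A: left subtree has 0 nodes { }, right has 1 {X}.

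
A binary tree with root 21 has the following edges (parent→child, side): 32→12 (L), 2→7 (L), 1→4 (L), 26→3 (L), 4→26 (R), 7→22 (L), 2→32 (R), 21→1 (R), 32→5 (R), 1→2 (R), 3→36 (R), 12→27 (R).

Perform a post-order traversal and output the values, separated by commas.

36, 3, 26, 4, 22, 7, 27, 12, 5, 32, 2, 1, 21

Post-order visits the left subtree, then the right subtree, then the node.
At 21: no left child.
At 21: go right to 1.
  At 1: go left to 4.
    At 4: no left child.
    At 4: go right to 26.
      At 26: go left to 3.
        At 3: no left child.
        At 3: go right to 36.
          36 is a leaf — visit 36.
        Visit 3.
      At 26: no right child.
      Visit 26.
    Visit 4.
  At 1: go right to 2.
    At 2: go left to 7.
      At 7: go left to 22.
        22 is a leaf — visit 22.
      At 7: no right child.
      Visit 7.
    At 2: go right to 32.
      At 32: go left to 12.
        At 12: no left child.
        At 12: go right to 27.
          27 is a leaf — visit 27.
        Visit 12.
      At 32: go right to 5.
        5 is a leaf — visit 5.
      Visit 32.
    Visit 2.
  Visit 1.
Visit 21.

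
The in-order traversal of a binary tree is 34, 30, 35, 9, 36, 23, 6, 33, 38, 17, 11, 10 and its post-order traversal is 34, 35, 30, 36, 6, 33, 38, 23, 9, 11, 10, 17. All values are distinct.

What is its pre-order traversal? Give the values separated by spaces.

The last element of post-order is the root; it splits in-order into left and right subtrees.
Root 17: left subtree has 9 nodes {34, 30, 35, 9, 36, 23, 6, 33, 38}, right has 2 {11, 10}.
  Root 9: left subtree has 3 nodes {34, 30, 35}, right has 5 {36, 23, 6, 33, 38}.
    Root 30: left subtree has 1 node {34}, right has 1 {35}.
    Root 23: left subtree has 1 node {36}, right has 3 {6, 33, 38}.
      Root 38: left subtree has 2 nodes {6, 33}, right has 0 { }.
        Root 33: left subtree has 1 node {6}, right has 0 { }.
  Root 10: left subtree has 1 node {11}, right has 0 { }.

17 9 30 34 35 23 36 38 33 6 10 11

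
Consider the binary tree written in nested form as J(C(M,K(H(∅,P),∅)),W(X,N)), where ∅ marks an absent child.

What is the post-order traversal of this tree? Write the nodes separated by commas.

M, P, H, K, C, X, N, W, J

Post-order visits the left subtree, then the right subtree, then the node.
At J: go left to C.
  At C: go left to M.
    M is a leaf — visit M.
  At C: go right to K.
    At K: go left to H.
      At H: no left child.
      At H: go right to P.
        P is a leaf — visit P.
      Visit H.
    At K: no right child.
    Visit K.
  Visit C.
At J: go right to W.
  At W: go left to X.
    X is a leaf — visit X.
  At W: go right to N.
    N is a leaf — visit N.
  Visit W.
Visit J.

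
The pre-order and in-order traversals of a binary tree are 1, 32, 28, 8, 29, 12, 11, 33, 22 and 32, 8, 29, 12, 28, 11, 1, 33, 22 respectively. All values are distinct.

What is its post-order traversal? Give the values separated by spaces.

12 29 8 11 28 32 22 33 1

The first element of pre-order is the root; it splits in-order into left and right subtrees.
Root 1: left subtree has 6 nodes {32, 8, 29, 12, 28, 11}, right has 2 {33, 22}.
  Root 32: left subtree has 0 nodes { }, right has 5 {8, 29, 12, 28, 11}.
    Root 28: left subtree has 3 nodes {8, 29, 12}, right has 1 {11}.
      Root 8: left subtree has 0 nodes { }, right has 2 {29, 12}.
        Root 29: left subtree has 0 nodes { }, right has 1 {12}.
  Root 33: left subtree has 0 nodes { }, right has 1 {22}.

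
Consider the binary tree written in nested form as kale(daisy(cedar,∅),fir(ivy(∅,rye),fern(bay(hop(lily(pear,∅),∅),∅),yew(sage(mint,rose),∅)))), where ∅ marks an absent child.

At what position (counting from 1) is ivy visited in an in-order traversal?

4

In-order visits the left subtree, then the node, then the right subtree.
At kale: go left to daisy.
  At daisy: go left to cedar.
    cedar is a leaf — visit cedar.
  Visit daisy.
  At daisy: no right child.
Visit kale.
At kale: go right to fir.
  At fir: go left to ivy.
    At ivy: no left child.
    Visit ivy.
    At ivy: go right to rye.
      rye is a leaf — visit rye.
  Visit fir.
  At fir: go right to fern.
    At fern: go left to bay.
      At bay: go left to hop.
        At hop: go left to lily.
          At lily: go left to pear.
            pear is a leaf — visit pear.
          Visit lily.
          At lily: no right child.
        Visit hop.
        At hop: no right child.
      Visit bay.
      At bay: no right child.
    Visit fern.
    At fern: go right to yew.
      At yew: go left to sage.
        At sage: go left to mint.
          mint is a leaf — visit mint.
        Visit sage.
        At sage: go right to rose.
          rose is a leaf — visit rose.
      Visit yew.
      At yew: no right child.
Full in-order sequence: cedar, daisy, kale, ivy, rye, fir, pear, lily, hop, bay, fern, mint, sage, rose, yew.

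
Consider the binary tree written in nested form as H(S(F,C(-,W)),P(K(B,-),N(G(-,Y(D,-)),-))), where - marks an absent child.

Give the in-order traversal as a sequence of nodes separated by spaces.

In-order visits the left subtree, then the node, then the right subtree.
At H: go left to S.
  At S: go left to F.
    F is a leaf — visit F.
  Visit S.
  At S: go right to C.
    At C: no left child.
    Visit C.
    At C: go right to W.
      W is a leaf — visit W.
Visit H.
At H: go right to P.
  At P: go left to K.
    At K: go left to B.
      B is a leaf — visit B.
    Visit K.
    At K: no right child.
  Visit P.
  At P: go right to N.
    At N: go left to G.
      At G: no left child.
      Visit G.
      At G: go right to Y.
        At Y: go left to D.
          D is a leaf — visit D.
        Visit Y.
        At Y: no right child.
    Visit N.
    At N: no right child.

F S C W H B K P G D Y N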